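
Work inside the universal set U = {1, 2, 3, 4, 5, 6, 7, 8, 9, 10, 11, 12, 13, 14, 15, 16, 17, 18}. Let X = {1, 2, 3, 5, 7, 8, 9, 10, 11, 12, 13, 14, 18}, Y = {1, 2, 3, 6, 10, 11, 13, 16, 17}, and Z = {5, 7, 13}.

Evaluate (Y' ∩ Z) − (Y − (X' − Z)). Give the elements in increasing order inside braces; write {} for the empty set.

Y' = {4, 5, 7, 8, 9, 12, 14, 15, 18}
Y' ∩ Z = {5, 7}
X' = {4, 6, 15, 16, 17}
X' − Z = {4, 6, 15, 16, 17}
Y − (X' − Z) = {1, 2, 3, 10, 11, 13}
(Y' ∩ Z) − (Y − (X' − Z)) = {5, 7}

{5, 7}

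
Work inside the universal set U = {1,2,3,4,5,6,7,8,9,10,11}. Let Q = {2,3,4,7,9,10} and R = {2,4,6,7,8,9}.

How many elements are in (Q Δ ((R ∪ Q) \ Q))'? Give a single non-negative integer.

R ∪ Q = {2,3,4,6,7,8,9,10}
(R ∪ Q) \ Q = {6,8}
Q Δ ((R ∪ Q) \ Q) = {2,3,4,6,7,8,9,10}
(Q Δ ((R ∪ Q) \ Q))' = {1,5,11}
|(Q Δ ((R ∪ Q) \ Q))'| = 3

3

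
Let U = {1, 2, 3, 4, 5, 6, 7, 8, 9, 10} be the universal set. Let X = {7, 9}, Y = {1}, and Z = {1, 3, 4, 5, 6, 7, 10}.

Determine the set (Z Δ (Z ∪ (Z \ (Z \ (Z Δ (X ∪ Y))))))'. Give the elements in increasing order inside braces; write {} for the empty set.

{1, 2, 3, 4, 5, 6, 7, 8, 9, 10}

X ∪ Y = {1, 7, 9}
Z Δ (X ∪ Y) = {3, 4, 5, 6, 9, 10}
Z \ (Z Δ (X ∪ Y)) = {1, 7}
Z \ (Z \ (Z Δ (X ∪ Y))) = {3, 4, 5, 6, 10}
Z ∪ (Z \ (Z \ (Z Δ (X ∪ Y)))) = {1, 3, 4, 5, 6, 7, 10}
Z Δ (Z ∪ (Z \ (Z \ (Z Δ (X ∪ Y))))) = {}
(Z Δ (Z ∪ (Z \ (Z \ (Z Δ (X ∪ Y))))))' = {1, 2, 3, 4, 5, 6, 7, 8, 9, 10}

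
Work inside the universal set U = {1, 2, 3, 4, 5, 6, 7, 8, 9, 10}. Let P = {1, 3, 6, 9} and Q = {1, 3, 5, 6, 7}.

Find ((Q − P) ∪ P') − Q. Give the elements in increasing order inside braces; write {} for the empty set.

{2, 4, 8, 10}

Q − P = {5, 7}
P' = {2, 4, 5, 7, 8, 10}
(Q − P) ∪ P' = {2, 4, 5, 7, 8, 10}
((Q − P) ∪ P') − Q = {2, 4, 8, 10}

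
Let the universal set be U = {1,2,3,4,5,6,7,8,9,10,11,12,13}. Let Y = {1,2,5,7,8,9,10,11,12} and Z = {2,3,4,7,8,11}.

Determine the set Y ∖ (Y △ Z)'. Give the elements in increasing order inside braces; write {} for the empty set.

{1,5,9,10,12}

Y △ Z = {1,3,4,5,9,10,12}
(Y △ Z)' = {2,6,7,8,11,13}
Y ∖ (Y △ Z)' = {1,5,9,10,12}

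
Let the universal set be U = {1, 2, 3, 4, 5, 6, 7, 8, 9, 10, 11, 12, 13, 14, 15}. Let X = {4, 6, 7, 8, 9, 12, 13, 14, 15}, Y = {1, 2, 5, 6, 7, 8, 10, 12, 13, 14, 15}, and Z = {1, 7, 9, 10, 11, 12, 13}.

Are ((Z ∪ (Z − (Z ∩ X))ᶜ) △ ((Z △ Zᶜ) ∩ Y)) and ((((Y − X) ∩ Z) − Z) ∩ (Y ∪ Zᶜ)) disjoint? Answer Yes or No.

Z ∩ X = {7, 9, 12, 13}
Z − (Z ∩ X) = {1, 10, 11}
(Z − (Z ∩ X))ᶜ = {2, 3, 4, 5, 6, 7, 8, 9, 12, 13, 14, 15}
Z ∪ (Z − (Z ∩ X))ᶜ = {1, 2, 3, 4, 5, 6, 7, 8, 9, 10, 11, 12, 13, 14, 15}
Zᶜ = {2, 3, 4, 5, 6, 8, 14, 15}
Z △ Zᶜ = {1, 2, 3, 4, 5, 6, 7, 8, 9, 10, 11, 12, 13, 14, 15}
(Z △ Zᶜ) ∩ Y = {1, 2, 5, 6, 7, 8, 10, 12, 13, 14, 15}
(Z ∪ (Z − (Z ∩ X))ᶜ) △ ((Z △ Zᶜ) ∩ Y) = {3, 4, 9, 11}
Y − X = {1, 2, 5, 10}
(Y − X) ∩ Z = {1, 10}
((Y − X) ∩ Z) − Z = {}
Y ∪ Zᶜ = {1, 2, 3, 4, 5, 6, 7, 8, 10, 12, 13, 14, 15}
(((Y − X) ∩ Z) − Z) ∩ (Y ∪ Zᶜ) = {}
{3, 4, 9, 11} and {} share no elements.

Yes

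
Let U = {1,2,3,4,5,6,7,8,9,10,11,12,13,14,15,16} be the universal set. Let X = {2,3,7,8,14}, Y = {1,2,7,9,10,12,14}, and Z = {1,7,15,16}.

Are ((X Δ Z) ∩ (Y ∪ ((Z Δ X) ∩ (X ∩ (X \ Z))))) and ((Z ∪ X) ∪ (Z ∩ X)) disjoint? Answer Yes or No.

X Δ Z = {1,2,3,8,14,15,16}
Z Δ X = {1,2,3,8,14,15,16}
X \ Z = {2,3,8,14}
X ∩ (X \ Z) = {2,3,8,14}
(Z Δ X) ∩ (X ∩ (X \ Z)) = {2,3,8,14}
Y ∪ ((Z Δ X) ∩ (X ∩ (X \ Z))) = {1,2,3,7,8,9,10,12,14}
(X Δ Z) ∩ (Y ∪ ((Z Δ X) ∩ (X ∩ (X \ Z)))) = {1,2,3,8,14}
Z ∪ X = {1,2,3,7,8,14,15,16}
Z ∩ X = {7}
(Z ∪ X) ∪ (Z ∩ X) = {1,2,3,7,8,14,15,16}
1 lies in both, so they are not disjoint.

No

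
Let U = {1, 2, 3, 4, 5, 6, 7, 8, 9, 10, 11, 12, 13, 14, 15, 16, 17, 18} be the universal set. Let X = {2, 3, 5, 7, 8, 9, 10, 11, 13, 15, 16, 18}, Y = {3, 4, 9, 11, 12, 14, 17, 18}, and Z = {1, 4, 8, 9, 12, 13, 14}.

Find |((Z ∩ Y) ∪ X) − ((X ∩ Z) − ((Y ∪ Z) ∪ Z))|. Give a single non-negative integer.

15

Z ∩ Y = {4, 9, 12, 14}
(Z ∩ Y) ∪ X = {2, 3, 4, 5, 7, 8, 9, 10, 11, 12, 13, 14, 15, 16, 18}
X ∩ Z = {8, 9, 13}
Y ∪ Z = {1, 3, 4, 8, 9, 11, 12, 13, 14, 17, 18}
(Y ∪ Z) ∪ Z = {1, 3, 4, 8, 9, 11, 12, 13, 14, 17, 18}
(X ∩ Z) − ((Y ∪ Z) ∪ Z) = {}
((Z ∩ Y) ∪ X) − ((X ∩ Z) − ((Y ∪ Z) ∪ Z)) = {2, 3, 4, 5, 7, 8, 9, 10, 11, 12, 13, 14, 15, 16, 18}
|((Z ∩ Y) ∪ X) − ((X ∩ Z) − ((Y ∪ Z) ∪ Z))| = 15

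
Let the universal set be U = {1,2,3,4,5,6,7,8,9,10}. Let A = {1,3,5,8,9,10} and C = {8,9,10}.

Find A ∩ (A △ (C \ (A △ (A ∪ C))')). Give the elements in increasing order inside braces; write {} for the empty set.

{1,3,5,8,9,10}

A ∪ C = {1,3,5,8,9,10}
A △ (A ∪ C) = {}
(A △ (A ∪ C))' = {1,2,3,4,5,6,7,8,9,10}
C \ (A △ (A ∪ C))' = {}
A △ (C \ (A △ (A ∪ C))') = {1,3,5,8,9,10}
A ∩ (A △ (C \ (A △ (A ∪ C))')) = {1,3,5,8,9,10}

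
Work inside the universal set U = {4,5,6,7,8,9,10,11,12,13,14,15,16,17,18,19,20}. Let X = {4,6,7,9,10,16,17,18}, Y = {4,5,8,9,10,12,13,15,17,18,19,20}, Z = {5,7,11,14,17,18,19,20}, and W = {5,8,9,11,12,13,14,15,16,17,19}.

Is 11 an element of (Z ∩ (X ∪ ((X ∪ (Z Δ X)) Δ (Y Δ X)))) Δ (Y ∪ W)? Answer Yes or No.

11 ∈ Z and 11 ∉ X, so 11 ∈ Z Δ X
11 ∉ X and 11 ∈ (Z Δ X), so 11 ∈ X ∪ (Z Δ X)
11 ∉ Y and 11 ∉ X, so 11 ∉ Y Δ X
11 ∈ (X ∪ (Z Δ X)) and 11 ∉ (Y Δ X), so 11 ∈ (X ∪ (Z Δ X)) Δ (Y Δ X)
11 ∉ X and 11 ∈ ((X ∪ (Z Δ X)) Δ (Y Δ X)), so 11 ∈ X ∪ ((X ∪ (Z Δ X)) Δ (Y Δ X))
11 ∈ Z and 11 ∈ (X ∪ ((X ∪ (Z Δ X)) Δ (Y Δ X))), so 11 ∈ Z ∩ (X ∪ ((X ∪ (Z Δ X)) Δ (Y Δ X)))
11 ∉ Y and 11 ∈ W, so 11 ∈ Y ∪ W
11 ∈ (Z ∩ (X ∪ ((X ∪ (Z Δ X)) Δ (Y Δ X)))) and 11 ∈ (Y ∪ W), so 11 ∉ (Z ∩ (X ∪ ((X ∪ (Z Δ X)) Δ (Y Δ X)))) Δ (Y ∪ W)

No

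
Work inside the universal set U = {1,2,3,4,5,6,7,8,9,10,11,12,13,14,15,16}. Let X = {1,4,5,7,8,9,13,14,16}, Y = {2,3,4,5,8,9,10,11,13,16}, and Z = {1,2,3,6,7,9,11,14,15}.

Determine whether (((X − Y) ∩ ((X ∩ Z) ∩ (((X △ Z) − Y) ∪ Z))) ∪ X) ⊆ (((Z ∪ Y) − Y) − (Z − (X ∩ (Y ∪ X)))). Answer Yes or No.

No

X − Y = {1,7,14}
X ∩ Z = {1,7,9,14}
X △ Z = {2,3,4,5,6,8,11,13,15,16}
(X △ Z) − Y = {6,15}
((X △ Z) − Y) ∪ Z = {1,2,3,6,7,9,11,14,15}
(X ∩ Z) ∩ (((X △ Z) − Y) ∪ Z) = {1,7,9,14}
(X − Y) ∩ ((X ∩ Z) ∩ (((X △ Z) − Y) ∪ Z)) = {1,7,14}
((X − Y) ∩ ((X ∩ Z) ∩ (((X △ Z) − Y) ∪ Z))) ∪ X = {1,4,5,7,8,9,13,14,16}
Z ∪ Y = {1,2,3,4,5,6,7,8,9,10,11,13,14,15,16}
(Z ∪ Y) − Y = {1,6,7,14,15}
Y ∪ X = {1,2,3,4,5,7,8,9,10,11,13,14,16}
X ∩ (Y ∪ X) = {1,4,5,7,8,9,13,14,16}
Z − (X ∩ (Y ∪ X)) = {2,3,6,11,15}
((Z ∪ Y) − Y) − (Z − (X ∩ (Y ∪ X))) = {1,7,14}
4 ∈ ((X − Y) ∩ ((X ∩ Z) ∩ (((X △ Z) − Y) ∪ Z))) ∪ X but 4 ∉ ((Z ∪ Y) − Y) − (Z − (X ∩ (Y ∪ X))), so the inclusion fails.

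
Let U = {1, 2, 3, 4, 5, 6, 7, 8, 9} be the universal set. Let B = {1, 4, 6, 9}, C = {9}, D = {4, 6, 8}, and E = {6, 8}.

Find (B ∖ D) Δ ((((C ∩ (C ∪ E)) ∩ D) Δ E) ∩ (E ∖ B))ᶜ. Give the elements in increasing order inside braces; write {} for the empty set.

B ∖ D = {1, 9}
C ∪ E = {6, 8, 9}
C ∩ (C ∪ E) = {9}
(C ∩ (C ∪ E)) ∩ D = {}
((C ∩ (C ∪ E)) ∩ D) Δ E = {6, 8}
E ∖ B = {8}
(((C ∩ (C ∪ E)) ∩ D) Δ E) ∩ (E ∖ B) = {8}
((((C ∩ (C ∪ E)) ∩ D) Δ E) ∩ (E ∖ B))ᶜ = {1, 2, 3, 4, 5, 6, 7, 9}
(B ∖ D) Δ ((((C ∩ (C ∪ E)) ∩ D) Δ E) ∩ (E ∖ B))ᶜ = {2, 3, 4, 5, 6, 7}

{2, 3, 4, 5, 6, 7}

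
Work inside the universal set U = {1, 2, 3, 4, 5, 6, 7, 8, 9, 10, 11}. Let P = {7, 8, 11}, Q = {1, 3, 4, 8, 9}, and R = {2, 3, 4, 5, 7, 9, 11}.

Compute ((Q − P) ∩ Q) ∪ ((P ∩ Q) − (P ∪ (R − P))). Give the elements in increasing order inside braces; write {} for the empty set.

{1, 3, 4, 9}

Q − P = {1, 3, 4, 9}
(Q − P) ∩ Q = {1, 3, 4, 9}
P ∩ Q = {8}
R − P = {2, 3, 4, 5, 9}
P ∪ (R − P) = {2, 3, 4, 5, 7, 8, 9, 11}
(P ∩ Q) − (P ∪ (R − P)) = {}
((Q − P) ∩ Q) ∪ ((P ∩ Q) − (P ∪ (R − P))) = {1, 3, 4, 9}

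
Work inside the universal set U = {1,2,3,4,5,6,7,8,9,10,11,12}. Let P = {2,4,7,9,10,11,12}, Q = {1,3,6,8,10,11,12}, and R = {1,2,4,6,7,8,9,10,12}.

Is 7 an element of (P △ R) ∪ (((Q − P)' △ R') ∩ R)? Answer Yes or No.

Yes

7 ∈ P and 7 ∈ R, so 7 ∉ P △ R
7 ∉ Q and 7 ∈ P, so 7 ∉ Q − P
7 ∈ (Q − P)' since 7 ∉ (Q − P)
7 ∈ R, so 7 ∉ R'
7 ∈ (Q − P)' and 7 ∉ R', so 7 ∈ (Q − P)' △ R'
7 ∈ ((Q − P)' △ R') and 7 ∈ R, so 7 ∈ ((Q − P)' △ R') ∩ R
7 ∉ (P △ R) and 7 ∈ (((Q − P)' △ R') ∩ R), so 7 ∈ (P △ R) ∪ (((Q − P)' △ R') ∩ R)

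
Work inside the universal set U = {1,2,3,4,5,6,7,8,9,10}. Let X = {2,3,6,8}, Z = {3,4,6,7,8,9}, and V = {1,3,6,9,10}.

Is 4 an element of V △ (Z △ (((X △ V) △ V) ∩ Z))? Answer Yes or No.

4 ∉ X and 4 ∉ V, so 4 ∉ X △ V
4 ∉ (X △ V) and 4 ∉ V, so 4 ∉ (X △ V) △ V
4 ∉ ((X △ V) △ V) and 4 ∈ Z, so 4 ∉ ((X △ V) △ V) ∩ Z
4 ∈ Z and 4 ∉ (((X △ V) △ V) ∩ Z), so 4 ∈ Z △ (((X △ V) △ V) ∩ Z)
4 ∉ V and 4 ∈ (Z △ (((X △ V) △ V) ∩ Z)), so 4 ∈ V △ (Z △ (((X △ V) △ V) ∩ Z))

Yes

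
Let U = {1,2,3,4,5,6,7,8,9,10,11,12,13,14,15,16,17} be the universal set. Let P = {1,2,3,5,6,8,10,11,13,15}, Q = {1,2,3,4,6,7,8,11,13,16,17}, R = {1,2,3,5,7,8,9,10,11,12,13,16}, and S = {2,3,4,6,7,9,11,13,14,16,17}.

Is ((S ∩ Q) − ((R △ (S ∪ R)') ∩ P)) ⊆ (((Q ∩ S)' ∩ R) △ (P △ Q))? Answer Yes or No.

S ∩ Q = {2,3,4,6,7,11,13,16,17}
S ∪ R = {1,2,3,4,5,6,7,8,9,10,11,12,13,14,16,17}
(S ∪ R)' = {15}
R △ (S ∪ R)' = {1,2,3,5,7,8,9,10,11,12,13,15,16}
(R △ (S ∪ R)') ∩ P = {1,2,3,5,8,10,11,13,15}
(S ∩ Q) − ((R △ (S ∪ R)') ∩ P) = {4,6,7,16,17}
Q ∩ S = {2,3,4,6,7,11,13,16,17}
(Q ∩ S)' = {1,5,8,9,10,12,14,15}
(Q ∩ S)' ∩ R = {1,5,8,9,10,12}
P △ Q = {4,5,7,10,15,16,17}
((Q ∩ S)' ∩ R) △ (P △ Q) = {1,4,7,8,9,12,15,16,17}
6 ∈ (S ∩ Q) − ((R △ (S ∪ R)') ∩ P) but 6 ∉ ((Q ∩ S)' ∩ R) △ (P △ Q), so the inclusion fails.

No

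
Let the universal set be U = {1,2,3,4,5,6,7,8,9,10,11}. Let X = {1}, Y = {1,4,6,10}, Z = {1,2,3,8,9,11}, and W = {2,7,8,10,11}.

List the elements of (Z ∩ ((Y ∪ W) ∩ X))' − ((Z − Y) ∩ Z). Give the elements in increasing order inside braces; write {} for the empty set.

{4,5,6,7,10}

Y ∪ W = {1,2,4,6,7,8,10,11}
(Y ∪ W) ∩ X = {1}
Z ∩ ((Y ∪ W) ∩ X) = {1}
(Z ∩ ((Y ∪ W) ∩ X))' = {2,3,4,5,6,7,8,9,10,11}
Z − Y = {2,3,8,9,11}
(Z − Y) ∩ Z = {2,3,8,9,11}
(Z ∩ ((Y ∪ W) ∩ X))' − ((Z − Y) ∩ Z) = {4,5,6,7,10}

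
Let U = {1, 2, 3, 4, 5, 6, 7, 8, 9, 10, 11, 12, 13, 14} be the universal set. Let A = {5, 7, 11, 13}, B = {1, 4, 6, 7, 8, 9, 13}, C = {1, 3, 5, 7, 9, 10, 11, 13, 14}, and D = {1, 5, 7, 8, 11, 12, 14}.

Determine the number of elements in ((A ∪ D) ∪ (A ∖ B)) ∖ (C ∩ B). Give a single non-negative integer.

5

A ∪ D = {1, 5, 7, 8, 11, 12, 13, 14}
A ∖ B = {5, 11}
(A ∪ D) ∪ (A ∖ B) = {1, 5, 7, 8, 11, 12, 13, 14}
C ∩ B = {1, 7, 9, 13}
((A ∪ D) ∪ (A ∖ B)) ∖ (C ∩ B) = {5, 8, 11, 12, 14}
|((A ∪ D) ∪ (A ∖ B)) ∖ (C ∩ B)| = 5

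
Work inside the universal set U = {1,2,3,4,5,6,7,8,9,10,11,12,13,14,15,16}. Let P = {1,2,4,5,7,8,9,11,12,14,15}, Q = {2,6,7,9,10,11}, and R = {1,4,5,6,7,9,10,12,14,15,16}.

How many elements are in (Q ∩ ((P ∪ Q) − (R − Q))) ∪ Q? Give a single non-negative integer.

P ∪ Q = {1,2,4,5,6,7,8,9,10,11,12,14,15}
R − Q = {1,4,5,12,14,15,16}
(P ∪ Q) − (R − Q) = {2,6,7,8,9,10,11}
Q ∩ ((P ∪ Q) − (R − Q)) = {2,6,7,9,10,11}
(Q ∩ ((P ∪ Q) − (R − Q))) ∪ Q = {2,6,7,9,10,11}
|(Q ∩ ((P ∪ Q) − (R − Q))) ∪ Q| = 6

6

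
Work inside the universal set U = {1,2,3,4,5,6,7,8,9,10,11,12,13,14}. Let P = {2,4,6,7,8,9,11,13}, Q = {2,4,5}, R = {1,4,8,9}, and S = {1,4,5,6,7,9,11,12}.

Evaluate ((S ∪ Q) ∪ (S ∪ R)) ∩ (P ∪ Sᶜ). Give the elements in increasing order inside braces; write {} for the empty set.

S ∪ Q = {1,2,4,5,6,7,9,11,12}
S ∪ R = {1,4,5,6,7,8,9,11,12}
(S ∪ Q) ∪ (S ∪ R) = {1,2,4,5,6,7,8,9,11,12}
Sᶜ = {2,3,8,10,13,14}
P ∪ Sᶜ = {2,3,4,6,7,8,9,10,11,13,14}
((S ∪ Q) ∪ (S ∪ R)) ∩ (P ∪ Sᶜ) = {2,4,6,7,8,9,11}

{2,4,6,7,8,9,11}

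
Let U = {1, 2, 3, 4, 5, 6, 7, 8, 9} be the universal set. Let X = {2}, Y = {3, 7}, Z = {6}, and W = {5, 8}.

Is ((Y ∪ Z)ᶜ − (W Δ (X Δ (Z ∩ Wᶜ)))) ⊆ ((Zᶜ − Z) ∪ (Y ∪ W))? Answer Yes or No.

Yes

Y ∪ Z = {3, 6, 7}
(Y ∪ Z)ᶜ = {1, 2, 4, 5, 8, 9}
Wᶜ = {1, 2, 3, 4, 6, 7, 9}
Z ∩ Wᶜ = {6}
X Δ (Z ∩ Wᶜ) = {2, 6}
W Δ (X Δ (Z ∩ Wᶜ)) = {2, 5, 6, 8}
(Y ∪ Z)ᶜ − (W Δ (X Δ (Z ∩ Wᶜ))) = {1, 4, 9}
Zᶜ = {1, 2, 3, 4, 5, 7, 8, 9}
Zᶜ − Z = {1, 2, 3, 4, 5, 7, 8, 9}
Y ∪ W = {3, 5, 7, 8}
(Zᶜ − Z) ∪ (Y ∪ W) = {1, 2, 3, 4, 5, 7, 8, 9}
Every element of {1, 4, 9} is in {1, 2, 3, 4, 5, 7, 8, 9}, so (Y ∪ Z)ᶜ − (W Δ (X Δ (Z ∩ Wᶜ))) ⊆ (Zᶜ − Z) ∪ (Y ∪ W).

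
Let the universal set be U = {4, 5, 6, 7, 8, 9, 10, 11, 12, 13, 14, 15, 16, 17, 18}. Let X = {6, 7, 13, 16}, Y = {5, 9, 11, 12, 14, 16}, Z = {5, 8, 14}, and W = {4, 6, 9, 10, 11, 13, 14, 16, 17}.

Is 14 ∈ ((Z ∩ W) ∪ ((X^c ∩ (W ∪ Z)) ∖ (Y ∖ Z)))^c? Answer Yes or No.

No

14 ∈ Z and 14 ∈ W, so 14 ∈ Z ∩ W
14 ∉ X, so 14 ∈ X^c
14 ∈ W and 14 ∈ Z, so 14 ∈ W ∪ Z
14 ∈ X^c and 14 ∈ (W ∪ Z), so 14 ∈ X^c ∩ (W ∪ Z)
14 ∈ Y and 14 ∈ Z, so 14 ∉ Y ∖ Z
14 ∈ (X^c ∩ (W ∪ Z)) and 14 ∉ (Y ∖ Z), so 14 ∈ (X^c ∩ (W ∪ Z)) ∖ (Y ∖ Z)
14 ∈ (Z ∩ W) and 14 ∈ ((X^c ∩ (W ∪ Z)) ∖ (Y ∖ Z)), so 14 ∈ (Z ∩ W) ∪ ((X^c ∩ (W ∪ Z)) ∖ (Y ∖ Z))
14 ∉ ((Z ∩ W) ∪ ((X^c ∩ (W ∪ Z)) ∖ (Y ∖ Z)))^c since 14 ∈ ((Z ∩ W) ∪ ((X^c ∩ (W ∪ Z)) ∖ (Y ∖ Z)))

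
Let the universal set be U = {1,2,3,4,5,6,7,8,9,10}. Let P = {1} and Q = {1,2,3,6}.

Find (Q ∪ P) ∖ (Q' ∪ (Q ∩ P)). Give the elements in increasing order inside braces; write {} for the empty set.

Q ∪ P = {1,2,3,6}
Q' = {4,5,7,8,9,10}
Q ∩ P = {1}
Q' ∪ (Q ∩ P) = {1,4,5,7,8,9,10}
(Q ∪ P) ∖ (Q' ∪ (Q ∩ P)) = {2,3,6}

{2,3,6}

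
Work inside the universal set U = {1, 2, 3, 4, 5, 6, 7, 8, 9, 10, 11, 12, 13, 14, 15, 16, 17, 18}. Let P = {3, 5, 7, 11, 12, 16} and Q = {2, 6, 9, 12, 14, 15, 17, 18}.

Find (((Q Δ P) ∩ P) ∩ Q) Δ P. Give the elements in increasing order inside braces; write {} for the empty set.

Q Δ P = {2, 3, 5, 6, 7, 9, 11, 14, 15, 16, 17, 18}
(Q Δ P) ∩ P = {3, 5, 7, 11, 16}
((Q Δ P) ∩ P) ∩ Q = {}
(((Q Δ P) ∩ P) ∩ Q) Δ P = {3, 5, 7, 11, 12, 16}

{3, 5, 7, 11, 12, 16}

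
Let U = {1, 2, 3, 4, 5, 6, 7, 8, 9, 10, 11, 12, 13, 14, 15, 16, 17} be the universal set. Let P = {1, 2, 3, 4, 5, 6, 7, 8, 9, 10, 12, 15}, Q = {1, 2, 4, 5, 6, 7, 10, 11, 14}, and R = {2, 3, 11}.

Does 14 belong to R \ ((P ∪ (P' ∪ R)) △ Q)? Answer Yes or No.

No

14 ∉ P, so 14 ∈ P'
14 ∈ P' and 14 ∉ R, so 14 ∈ P' ∪ R
14 ∉ P and 14 ∈ (P' ∪ R), so 14 ∈ P ∪ (P' ∪ R)
14 ∈ (P ∪ (P' ∪ R)) and 14 ∈ Q, so 14 ∉ (P ∪ (P' ∪ R)) △ Q
14 ∉ R and 14 ∉ ((P ∪ (P' ∪ R)) △ Q), so 14 ∉ R \ ((P ∪ (P' ∪ R)) △ Q)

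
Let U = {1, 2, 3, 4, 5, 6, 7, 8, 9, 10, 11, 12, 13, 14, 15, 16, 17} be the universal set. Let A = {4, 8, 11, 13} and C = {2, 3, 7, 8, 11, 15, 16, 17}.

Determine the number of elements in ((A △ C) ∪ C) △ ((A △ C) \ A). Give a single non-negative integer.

A △ C = {2, 3, 4, 7, 13, 15, 16, 17}
(A △ C) ∪ C = {2, 3, 4, 7, 8, 11, 13, 15, 16, 17}
(A △ C) \ A = {2, 3, 7, 15, 16, 17}
((A △ C) ∪ C) △ ((A △ C) \ A) = {4, 8, 11, 13}
|((A △ C) ∪ C) △ ((A △ C) \ A)| = 4

4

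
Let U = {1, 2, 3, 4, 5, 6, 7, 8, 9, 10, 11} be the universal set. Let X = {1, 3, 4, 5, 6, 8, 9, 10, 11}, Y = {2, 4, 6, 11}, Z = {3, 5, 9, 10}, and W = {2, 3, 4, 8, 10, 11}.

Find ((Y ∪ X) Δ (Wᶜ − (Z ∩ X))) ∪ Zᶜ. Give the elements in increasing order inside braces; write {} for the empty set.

Y ∪ X = {1, 2, 3, 4, 5, 6, 8, 9, 10, 11}
Wᶜ = {1, 5, 6, 7, 9}
Z ∩ X = {3, 5, 9, 10}
Wᶜ − (Z ∩ X) = {1, 6, 7}
(Y ∪ X) Δ (Wᶜ − (Z ∩ X)) = {2, 3, 4, 5, 7, 8, 9, 10, 11}
Zᶜ = {1, 2, 4, 6, 7, 8, 11}
((Y ∪ X) Δ (Wᶜ − (Z ∩ X))) ∪ Zᶜ = {1, 2, 3, 4, 5, 6, 7, 8, 9, 10, 11}

{1, 2, 3, 4, 5, 6, 7, 8, 9, 10, 11}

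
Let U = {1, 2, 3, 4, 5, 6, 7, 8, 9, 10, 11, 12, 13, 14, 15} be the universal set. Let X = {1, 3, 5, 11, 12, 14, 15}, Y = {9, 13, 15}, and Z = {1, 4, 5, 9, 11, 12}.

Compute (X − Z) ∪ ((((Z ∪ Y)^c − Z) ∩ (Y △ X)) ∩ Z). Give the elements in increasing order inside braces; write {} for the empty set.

X − Z = {3, 14, 15}
Z ∪ Y = {1, 4, 5, 9, 11, 12, 13, 15}
(Z ∪ Y)^c = {2, 3, 6, 7, 8, 10, 14}
(Z ∪ Y)^c − Z = {2, 3, 6, 7, 8, 10, 14}
Y △ X = {1, 3, 5, 9, 11, 12, 13, 14}
((Z ∪ Y)^c − Z) ∩ (Y △ X) = {3, 14}
(((Z ∪ Y)^c − Z) ∩ (Y △ X)) ∩ Z = {}
(X − Z) ∪ ((((Z ∪ Y)^c − Z) ∩ (Y △ X)) ∩ Z) = {3, 14, 15}

{3, 14, 15}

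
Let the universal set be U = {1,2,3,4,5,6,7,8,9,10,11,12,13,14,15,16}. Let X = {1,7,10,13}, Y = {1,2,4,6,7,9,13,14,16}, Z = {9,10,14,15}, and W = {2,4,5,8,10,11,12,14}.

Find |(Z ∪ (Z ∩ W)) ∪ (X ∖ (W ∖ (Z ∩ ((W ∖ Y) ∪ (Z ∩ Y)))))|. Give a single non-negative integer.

Z ∩ W = {10,14}
Z ∪ (Z ∩ W) = {9,10,14,15}
W ∖ Y = {5,8,10,11,12}
Z ∩ Y = {9,14}
(W ∖ Y) ∪ (Z ∩ Y) = {5,8,9,10,11,12,14}
Z ∩ ((W ∖ Y) ∪ (Z ∩ Y)) = {9,10,14}
W ∖ (Z ∩ ((W ∖ Y) ∪ (Z ∩ Y))) = {2,4,5,8,11,12}
X ∖ (W ∖ (Z ∩ ((W ∖ Y) ∪ (Z ∩ Y)))) = {1,7,10,13}
(Z ∪ (Z ∩ W)) ∪ (X ∖ (W ∖ (Z ∩ ((W ∖ Y) ∪ (Z ∩ Y))))) = {1,7,9,10,13,14,15}
|(Z ∪ (Z ∩ W)) ∪ (X ∖ (W ∖ (Z ∩ ((W ∖ Y) ∪ (Z ∩ Y)))))| = 7

7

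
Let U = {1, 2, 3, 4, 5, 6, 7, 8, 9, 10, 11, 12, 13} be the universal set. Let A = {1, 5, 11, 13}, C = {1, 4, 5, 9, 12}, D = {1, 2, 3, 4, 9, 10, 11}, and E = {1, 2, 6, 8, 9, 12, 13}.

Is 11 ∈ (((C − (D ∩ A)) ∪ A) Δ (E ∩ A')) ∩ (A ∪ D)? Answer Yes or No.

Yes

11 ∈ D and 11 ∈ A, so 11 ∈ D ∩ A
11 ∉ C and 11 ∈ (D ∩ A), so 11 ∉ C − (D ∩ A)
11 ∉ (C − (D ∩ A)) and 11 ∈ A, so 11 ∈ (C − (D ∩ A)) ∪ A
11 ∈ A, so 11 ∉ A'
11 ∉ E and 11 ∉ A', so 11 ∉ E ∩ A'
11 ∈ ((C − (D ∩ A)) ∪ A) and 11 ∉ (E ∩ A'), so 11 ∈ ((C − (D ∩ A)) ∪ A) Δ (E ∩ A')
11 ∈ A and 11 ∈ D, so 11 ∈ A ∪ D
11 ∈ (((C − (D ∩ A)) ∪ A) Δ (E ∩ A')) and 11 ∈ (A ∪ D), so 11 ∈ (((C − (D ∩ A)) ∪ A) Δ (E ∩ A')) ∩ (A ∪ D)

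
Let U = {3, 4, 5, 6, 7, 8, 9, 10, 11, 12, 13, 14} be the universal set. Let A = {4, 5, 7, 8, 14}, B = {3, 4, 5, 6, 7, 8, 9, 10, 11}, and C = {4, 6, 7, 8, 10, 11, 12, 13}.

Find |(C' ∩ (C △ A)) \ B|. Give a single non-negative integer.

C' = {3, 5, 9, 14}
C △ A = {5, 6, 10, 11, 12, 13, 14}
C' ∩ (C △ A) = {5, 14}
(C' ∩ (C △ A)) \ B = {14}
|(C' ∩ (C △ A)) \ B| = 1

1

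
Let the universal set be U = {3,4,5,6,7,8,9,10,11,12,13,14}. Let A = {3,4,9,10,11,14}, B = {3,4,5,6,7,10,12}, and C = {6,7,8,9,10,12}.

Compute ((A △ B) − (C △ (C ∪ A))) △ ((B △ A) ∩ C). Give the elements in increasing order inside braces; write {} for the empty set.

{5}

A △ B = {5,6,7,9,11,12,14}
C ∪ A = {3,4,6,7,8,9,10,11,12,14}
C △ (C ∪ A) = {3,4,11,14}
(A △ B) − (C △ (C ∪ A)) = {5,6,7,9,12}
B △ A = {5,6,7,9,11,12,14}
(B △ A) ∩ C = {6,7,9,12}
((A △ B) − (C △ (C ∪ A))) △ ((B △ A) ∩ C) = {5}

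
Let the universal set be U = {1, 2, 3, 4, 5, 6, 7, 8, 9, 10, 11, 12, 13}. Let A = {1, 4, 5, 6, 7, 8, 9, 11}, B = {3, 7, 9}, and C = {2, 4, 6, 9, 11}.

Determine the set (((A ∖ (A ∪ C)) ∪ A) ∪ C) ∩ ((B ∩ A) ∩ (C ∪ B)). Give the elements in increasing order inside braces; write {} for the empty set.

A ∪ C = {1, 2, 4, 5, 6, 7, 8, 9, 11}
A ∖ (A ∪ C) = {}
(A ∖ (A ∪ C)) ∪ A = {1, 4, 5, 6, 7, 8, 9, 11}
((A ∖ (A ∪ C)) ∪ A) ∪ C = {1, 2, 4, 5, 6, 7, 8, 9, 11}
B ∩ A = {7, 9}
C ∪ B = {2, 3, 4, 6, 7, 9, 11}
(B ∩ A) ∩ (C ∪ B) = {7, 9}
(((A ∖ (A ∪ C)) ∪ A) ∪ C) ∩ ((B ∩ A) ∩ (C ∪ B)) = {7, 9}

{7, 9}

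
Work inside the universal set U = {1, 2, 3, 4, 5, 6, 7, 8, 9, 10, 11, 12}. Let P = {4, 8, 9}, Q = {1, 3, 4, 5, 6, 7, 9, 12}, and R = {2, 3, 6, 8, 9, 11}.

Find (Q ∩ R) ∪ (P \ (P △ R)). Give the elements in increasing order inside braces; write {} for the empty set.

{3, 6, 8, 9}

Q ∩ R = {3, 6, 9}
P △ R = {2, 3, 4, 6, 11}
P \ (P △ R) = {8, 9}
(Q ∩ R) ∪ (P \ (P △ R)) = {3, 6, 8, 9}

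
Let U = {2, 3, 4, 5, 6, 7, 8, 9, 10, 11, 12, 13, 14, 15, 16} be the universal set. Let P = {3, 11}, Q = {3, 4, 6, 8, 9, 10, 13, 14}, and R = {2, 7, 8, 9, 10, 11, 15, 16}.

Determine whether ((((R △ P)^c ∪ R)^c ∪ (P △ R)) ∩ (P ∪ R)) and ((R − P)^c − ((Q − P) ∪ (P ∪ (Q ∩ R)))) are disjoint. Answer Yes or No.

Yes

R △ P = {2, 3, 7, 8, 9, 10, 15, 16}
(R △ P)^c = {4, 5, 6, 11, 12, 13, 14}
(R △ P)^c ∪ R = {2, 4, 5, 6, 7, 8, 9, 10, 11, 12, 13, 14, 15, 16}
((R △ P)^c ∪ R)^c = {3}
P △ R = {2, 3, 7, 8, 9, 10, 15, 16}
((R △ P)^c ∪ R)^c ∪ (P △ R) = {2, 3, 7, 8, 9, 10, 15, 16}
P ∪ R = {2, 3, 7, 8, 9, 10, 11, 15, 16}
(((R △ P)^c ∪ R)^c ∪ (P △ R)) ∩ (P ∪ R) = {2, 3, 7, 8, 9, 10, 15, 16}
R − P = {2, 7, 8, 9, 10, 15, 16}
(R − P)^c = {3, 4, 5, 6, 11, 12, 13, 14}
Q − P = {4, 6, 8, 9, 10, 13, 14}
Q ∩ R = {8, 9, 10}
P ∪ (Q ∩ R) = {3, 8, 9, 10, 11}
(Q − P) ∪ (P ∪ (Q ∩ R)) = {3, 4, 6, 8, 9, 10, 11, 13, 14}
(R − P)^c − ((Q − P) ∪ (P ∪ (Q ∩ R))) = {5, 12}
{2, 3, 7, 8, 9, 10, 15, 16} and {5, 12} share no elements.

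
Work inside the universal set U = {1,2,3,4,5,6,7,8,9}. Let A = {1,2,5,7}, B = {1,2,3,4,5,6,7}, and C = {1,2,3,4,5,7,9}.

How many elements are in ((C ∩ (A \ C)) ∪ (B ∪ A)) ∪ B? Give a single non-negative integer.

A \ C = {}
C ∩ (A \ C) = {}
B ∪ A = {1,2,3,4,5,6,7}
(C ∩ (A \ C)) ∪ (B ∪ A) = {1,2,3,4,5,6,7}
((C ∩ (A \ C)) ∪ (B ∪ A)) ∪ B = {1,2,3,4,5,6,7}
|((C ∩ (A \ C)) ∪ (B ∪ A)) ∪ B| = 7

7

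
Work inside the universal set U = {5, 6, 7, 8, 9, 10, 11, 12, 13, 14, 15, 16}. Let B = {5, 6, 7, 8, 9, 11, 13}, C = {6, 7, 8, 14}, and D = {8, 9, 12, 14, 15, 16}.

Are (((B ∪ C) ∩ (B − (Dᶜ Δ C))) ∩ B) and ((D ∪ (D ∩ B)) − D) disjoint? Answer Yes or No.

Yes

B ∪ C = {5, 6, 7, 8, 9, 11, 13, 14}
Dᶜ = {5, 6, 7, 10, 11, 13}
Dᶜ Δ C = {5, 8, 10, 11, 13, 14}
B − (Dᶜ Δ C) = {6, 7, 9}
(B ∪ C) ∩ (B − (Dᶜ Δ C)) = {6, 7, 9}
((B ∪ C) ∩ (B − (Dᶜ Δ C))) ∩ B = {6, 7, 9}
D ∩ B = {8, 9}
D ∪ (D ∩ B) = {8, 9, 12, 14, 15, 16}
(D ∪ (D ∩ B)) − D = {}
{6, 7, 9} and {} share no elements.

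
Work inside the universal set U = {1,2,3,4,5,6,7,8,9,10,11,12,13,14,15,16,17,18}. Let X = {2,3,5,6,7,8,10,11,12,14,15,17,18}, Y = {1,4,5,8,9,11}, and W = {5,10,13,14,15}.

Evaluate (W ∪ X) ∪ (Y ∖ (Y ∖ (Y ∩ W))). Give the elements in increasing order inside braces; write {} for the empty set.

{2,3,5,6,7,8,10,11,12,13,14,15,17,18}

W ∪ X = {2,3,5,6,7,8,10,11,12,13,14,15,17,18}
Y ∩ W = {5}
Y ∖ (Y ∩ W) = {1,4,8,9,11}
Y ∖ (Y ∖ (Y ∩ W)) = {5}
(W ∪ X) ∪ (Y ∖ (Y ∖ (Y ∩ W))) = {2,3,5,6,7,8,10,11,12,13,14,15,17,18}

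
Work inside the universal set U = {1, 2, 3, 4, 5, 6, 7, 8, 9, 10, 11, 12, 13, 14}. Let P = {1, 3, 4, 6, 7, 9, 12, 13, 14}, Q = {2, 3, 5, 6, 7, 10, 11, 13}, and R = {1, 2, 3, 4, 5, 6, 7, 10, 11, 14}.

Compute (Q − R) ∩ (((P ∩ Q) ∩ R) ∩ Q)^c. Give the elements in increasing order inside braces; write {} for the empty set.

{13}

Q − R = {13}
P ∩ Q = {3, 6, 7, 13}
(P ∩ Q) ∩ R = {3, 6, 7}
((P ∩ Q) ∩ R) ∩ Q = {3, 6, 7}
(((P ∩ Q) ∩ R) ∩ Q)^c = {1, 2, 4, 5, 8, 9, 10, 11, 12, 13, 14}
(Q − R) ∩ (((P ∩ Q) ∩ R) ∩ Q)^c = {13}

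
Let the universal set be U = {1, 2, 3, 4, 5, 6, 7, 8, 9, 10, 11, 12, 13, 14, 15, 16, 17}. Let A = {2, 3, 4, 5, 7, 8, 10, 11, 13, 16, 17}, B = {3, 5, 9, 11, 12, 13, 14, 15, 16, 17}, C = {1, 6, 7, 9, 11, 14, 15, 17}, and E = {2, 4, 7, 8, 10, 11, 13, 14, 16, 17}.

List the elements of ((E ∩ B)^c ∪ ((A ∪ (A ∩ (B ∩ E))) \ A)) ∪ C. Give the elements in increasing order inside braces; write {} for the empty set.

E ∩ B = {11, 13, 14, 16, 17}
(E ∩ B)^c = {1, 2, 3, 4, 5, 6, 7, 8, 9, 10, 12, 15}
B ∩ E = {11, 13, 14, 16, 17}
A ∩ (B ∩ E) = {11, 13, 16, 17}
A ∪ (A ∩ (B ∩ E)) = {2, 3, 4, 5, 7, 8, 10, 11, 13, 16, 17}
(A ∪ (A ∩ (B ∩ E))) \ A = {}
(E ∩ B)^c ∪ ((A ∪ (A ∩ (B ∩ E))) \ A) = {1, 2, 3, 4, 5, 6, 7, 8, 9, 10, 12, 15}
((E ∩ B)^c ∪ ((A ∪ (A ∩ (B ∩ E))) \ A)) ∪ C = {1, 2, 3, 4, 5, 6, 7, 8, 9, 10, 11, 12, 14, 15, 17}

{1, 2, 3, 4, 5, 6, 7, 8, 9, 10, 11, 12, 14, 15, 17}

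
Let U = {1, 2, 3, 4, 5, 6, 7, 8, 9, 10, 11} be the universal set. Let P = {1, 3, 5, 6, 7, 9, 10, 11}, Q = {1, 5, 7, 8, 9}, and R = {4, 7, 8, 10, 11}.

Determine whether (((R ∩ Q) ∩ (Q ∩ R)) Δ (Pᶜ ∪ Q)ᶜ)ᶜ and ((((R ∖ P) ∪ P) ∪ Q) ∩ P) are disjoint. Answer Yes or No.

R ∩ Q = {7, 8}
Q ∩ R = {7, 8}
(R ∩ Q) ∩ (Q ∩ R) = {7, 8}
Pᶜ = {2, 4, 8}
Pᶜ ∪ Q = {1, 2, 4, 5, 7, 8, 9}
(Pᶜ ∪ Q)ᶜ = {3, 6, 10, 11}
((R ∩ Q) ∩ (Q ∩ R)) Δ (Pᶜ ∪ Q)ᶜ = {3, 6, 7, 8, 10, 11}
(((R ∩ Q) ∩ (Q ∩ R)) Δ (Pᶜ ∪ Q)ᶜ)ᶜ = {1, 2, 4, 5, 9}
R ∖ P = {4, 8}
(R ∖ P) ∪ P = {1, 3, 4, 5, 6, 7, 8, 9, 10, 11}
((R ∖ P) ∪ P) ∪ Q = {1, 3, 4, 5, 6, 7, 8, 9, 10, 11}
(((R ∖ P) ∪ P) ∪ Q) ∩ P = {1, 3, 5, 6, 7, 9, 10, 11}
1 lies in both, so they are not disjoint.

No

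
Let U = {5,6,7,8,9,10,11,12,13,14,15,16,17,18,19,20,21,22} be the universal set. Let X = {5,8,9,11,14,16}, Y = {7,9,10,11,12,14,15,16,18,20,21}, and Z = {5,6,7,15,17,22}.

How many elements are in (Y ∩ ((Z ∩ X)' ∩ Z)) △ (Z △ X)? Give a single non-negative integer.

8

Z ∩ X = {5}
(Z ∩ X)' = {6,7,8,9,10,11,12,13,14,15,16,17,18,19,20,21,22}
(Z ∩ X)' ∩ Z = {6,7,15,17,22}
Y ∩ ((Z ∩ X)' ∩ Z) = {7,15}
Z △ X = {6,7,8,9,11,14,15,16,17,22}
(Y ∩ ((Z ∩ X)' ∩ Z)) △ (Z △ X) = {6,8,9,11,14,16,17,22}
|(Y ∩ ((Z ∩ X)' ∩ Z)) △ (Z △ X)| = 8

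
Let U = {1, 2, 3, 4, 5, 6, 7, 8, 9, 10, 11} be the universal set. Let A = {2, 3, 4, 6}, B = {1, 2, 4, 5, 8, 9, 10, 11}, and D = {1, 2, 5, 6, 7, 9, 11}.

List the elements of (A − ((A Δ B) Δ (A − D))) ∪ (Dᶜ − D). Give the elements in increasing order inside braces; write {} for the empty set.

{2, 3, 4, 8, 10}

A Δ B = {1, 3, 5, 6, 8, 9, 10, 11}
A − D = {3, 4}
(A Δ B) Δ (A − D) = {1, 4, 5, 6, 8, 9, 10, 11}
A − ((A Δ B) Δ (A − D)) = {2, 3}
Dᶜ = {3, 4, 8, 10}
Dᶜ − D = {3, 4, 8, 10}
(A − ((A Δ B) Δ (A − D))) ∪ (Dᶜ − D) = {2, 3, 4, 8, 10}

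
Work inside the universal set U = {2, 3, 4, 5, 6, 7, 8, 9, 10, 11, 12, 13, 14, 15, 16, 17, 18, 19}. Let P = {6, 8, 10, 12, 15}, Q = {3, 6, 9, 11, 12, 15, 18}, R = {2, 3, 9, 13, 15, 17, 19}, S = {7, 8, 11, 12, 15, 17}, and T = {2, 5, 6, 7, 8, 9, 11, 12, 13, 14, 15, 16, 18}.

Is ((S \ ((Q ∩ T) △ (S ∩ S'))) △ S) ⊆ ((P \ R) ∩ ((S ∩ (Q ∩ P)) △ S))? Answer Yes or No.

Q ∩ T = {6, 9, 11, 12, 15, 18}
S' = {2, 3, 4, 5, 6, 9, 10, 13, 14, 16, 18, 19}
S ∩ S' = {}
(Q ∩ T) △ (S ∩ S') = {6, 9, 11, 12, 15, 18}
S \ ((Q ∩ T) △ (S ∩ S')) = {7, 8, 17}
(S \ ((Q ∩ T) △ (S ∩ S'))) △ S = {11, 12, 15}
P \ R = {6, 8, 10, 12}
Q ∩ P = {6, 12, 15}
S ∩ (Q ∩ P) = {12, 15}
(S ∩ (Q ∩ P)) △ S = {7, 8, 11, 17}
(P \ R) ∩ ((S ∩ (Q ∩ P)) △ S) = {8}
11 ∈ (S \ ((Q ∩ T) △ (S ∩ S'))) △ S but 11 ∉ (P \ R) ∩ ((S ∩ (Q ∩ P)) △ S), so the inclusion fails.

No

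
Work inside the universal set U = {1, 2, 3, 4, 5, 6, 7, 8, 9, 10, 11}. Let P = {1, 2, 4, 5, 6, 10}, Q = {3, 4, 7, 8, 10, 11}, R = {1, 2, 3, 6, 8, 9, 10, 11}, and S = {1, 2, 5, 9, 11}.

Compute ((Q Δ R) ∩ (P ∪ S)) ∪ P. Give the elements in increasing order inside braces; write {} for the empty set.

Q Δ R = {1, 2, 4, 6, 7, 9}
P ∪ S = {1, 2, 4, 5, 6, 9, 10, 11}
(Q Δ R) ∩ (P ∪ S) = {1, 2, 4, 6, 9}
((Q Δ R) ∩ (P ∪ S)) ∪ P = {1, 2, 4, 5, 6, 9, 10}

{1, 2, 4, 5, 6, 9, 10}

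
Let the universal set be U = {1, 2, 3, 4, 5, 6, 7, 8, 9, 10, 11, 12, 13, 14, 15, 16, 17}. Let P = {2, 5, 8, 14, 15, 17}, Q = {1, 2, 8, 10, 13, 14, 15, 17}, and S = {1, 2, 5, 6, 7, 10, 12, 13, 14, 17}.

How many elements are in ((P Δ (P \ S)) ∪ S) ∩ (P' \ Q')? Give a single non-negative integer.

3

P \ S = {8, 15}
P Δ (P \ S) = {2, 5, 14, 17}
(P Δ (P \ S)) ∪ S = {1, 2, 5, 6, 7, 10, 12, 13, 14, 17}
P' = {1, 3, 4, 6, 7, 9, 10, 11, 12, 13, 16}
Q' = {3, 4, 5, 6, 7, 9, 11, 12, 16}
P' \ Q' = {1, 10, 13}
((P Δ (P \ S)) ∪ S) ∩ (P' \ Q') = {1, 10, 13}
|((P Δ (P \ S)) ∪ S) ∩ (P' \ Q')| = 3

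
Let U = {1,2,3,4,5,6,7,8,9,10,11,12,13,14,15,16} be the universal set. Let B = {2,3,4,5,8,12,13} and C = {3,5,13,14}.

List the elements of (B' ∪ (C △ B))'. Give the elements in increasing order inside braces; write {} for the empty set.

B' = {1,6,7,9,10,11,14,15,16}
C △ B = {2,4,8,12,14}
B' ∪ (C △ B) = {1,2,4,6,7,8,9,10,11,12,14,15,16}
(B' ∪ (C △ B))' = {3,5,13}

{3,5,13}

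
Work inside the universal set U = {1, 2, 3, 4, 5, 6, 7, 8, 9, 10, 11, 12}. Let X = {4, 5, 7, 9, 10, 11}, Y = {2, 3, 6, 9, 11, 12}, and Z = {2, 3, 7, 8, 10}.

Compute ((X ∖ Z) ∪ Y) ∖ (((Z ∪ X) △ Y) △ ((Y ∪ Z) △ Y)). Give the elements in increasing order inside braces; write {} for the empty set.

X ∖ Z = {4, 5, 9, 11}
(X ∖ Z) ∪ Y = {2, 3, 4, 5, 6, 9, 11, 12}
Z ∪ X = {2, 3, 4, 5, 7, 8, 9, 10, 11}
(Z ∪ X) △ Y = {4, 5, 6, 7, 8, 10, 12}
Y ∪ Z = {2, 3, 6, 7, 8, 9, 10, 11, 12}
(Y ∪ Z) △ Y = {7, 8, 10}
((Z ∪ X) △ Y) △ ((Y ∪ Z) △ Y) = {4, 5, 6, 12}
((X ∖ Z) ∪ Y) ∖ (((Z ∪ X) △ Y) △ ((Y ∪ Z) △ Y)) = {2, 3, 9, 11}

{2, 3, 9, 11}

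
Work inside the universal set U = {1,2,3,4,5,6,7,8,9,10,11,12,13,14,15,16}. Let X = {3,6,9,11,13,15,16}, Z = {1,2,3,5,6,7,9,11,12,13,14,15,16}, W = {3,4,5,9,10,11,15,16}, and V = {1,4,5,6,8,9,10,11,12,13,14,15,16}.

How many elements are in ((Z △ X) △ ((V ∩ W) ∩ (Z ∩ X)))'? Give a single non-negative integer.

6

Z △ X = {1,2,5,7,12,14}
V ∩ W = {4,5,9,10,11,15,16}
Z ∩ X = {3,6,9,11,13,15,16}
(V ∩ W) ∩ (Z ∩ X) = {9,11,15,16}
(Z △ X) △ ((V ∩ W) ∩ (Z ∩ X)) = {1,2,5,7,9,11,12,14,15,16}
((Z △ X) △ ((V ∩ W) ∩ (Z ∩ X)))' = {3,4,6,8,10,13}
|((Z △ X) △ ((V ∩ W) ∩ (Z ∩ X)))'| = 6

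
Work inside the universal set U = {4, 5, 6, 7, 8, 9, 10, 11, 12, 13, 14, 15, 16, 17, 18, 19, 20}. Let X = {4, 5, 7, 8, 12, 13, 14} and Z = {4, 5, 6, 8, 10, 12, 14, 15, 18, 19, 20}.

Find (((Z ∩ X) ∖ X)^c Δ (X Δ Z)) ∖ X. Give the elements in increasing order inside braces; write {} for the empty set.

Z ∩ X = {4, 5, 8, 12, 14}
(Z ∩ X) ∖ X = {}
((Z ∩ X) ∖ X)^c = {4, 5, 6, 7, 8, 9, 10, 11, 12, 13, 14, 15, 16, 17, 18, 19, 20}
X Δ Z = {6, 7, 10, 13, 15, 18, 19, 20}
((Z ∩ X) ∖ X)^c Δ (X Δ Z) = {4, 5, 8, 9, 11, 12, 14, 16, 17}
(((Z ∩ X) ∖ X)^c Δ (X Δ Z)) ∖ X = {9, 11, 16, 17}

{9, 11, 16, 17}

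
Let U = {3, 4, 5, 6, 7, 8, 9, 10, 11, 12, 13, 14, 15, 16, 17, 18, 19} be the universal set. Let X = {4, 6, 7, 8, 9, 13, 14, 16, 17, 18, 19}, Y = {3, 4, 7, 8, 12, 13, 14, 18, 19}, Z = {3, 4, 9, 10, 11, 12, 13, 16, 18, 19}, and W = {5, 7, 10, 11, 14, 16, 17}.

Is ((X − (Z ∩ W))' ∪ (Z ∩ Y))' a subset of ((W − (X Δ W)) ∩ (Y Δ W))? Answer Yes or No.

No

Z ∩ W = {10, 11, 16}
X − (Z ∩ W) = {4, 6, 7, 8, 9, 13, 14, 17, 18, 19}
(X − (Z ∩ W))' = {3, 5, 10, 11, 12, 15, 16}
Z ∩ Y = {3, 4, 12, 13, 18, 19}
(X − (Z ∩ W))' ∪ (Z ∩ Y) = {3, 4, 5, 10, 11, 12, 13, 15, 16, 18, 19}
((X − (Z ∩ W))' ∪ (Z ∩ Y))' = {6, 7, 8, 9, 14, 17}
X Δ W = {4, 5, 6, 8, 9, 10, 11, 13, 18, 19}
W − (X Δ W) = {7, 14, 16, 17}
Y Δ W = {3, 4, 5, 8, 10, 11, 12, 13, 16, 17, 18, 19}
(W − (X Δ W)) ∩ (Y Δ W) = {16, 17}
6 ∈ ((X − (Z ∩ W))' ∪ (Z ∩ Y))' but 6 ∉ (W − (X Δ W)) ∩ (Y Δ W), so the inclusion fails.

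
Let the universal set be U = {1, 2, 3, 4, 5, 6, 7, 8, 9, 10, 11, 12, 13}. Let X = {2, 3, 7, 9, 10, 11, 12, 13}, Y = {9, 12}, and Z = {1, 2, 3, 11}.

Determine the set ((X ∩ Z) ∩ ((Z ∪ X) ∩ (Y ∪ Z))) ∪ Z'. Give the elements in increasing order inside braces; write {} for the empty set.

{2, 3, 4, 5, 6, 7, 8, 9, 10, 11, 12, 13}

X ∩ Z = {2, 3, 11}
Z ∪ X = {1, 2, 3, 7, 9, 10, 11, 12, 13}
Y ∪ Z = {1, 2, 3, 9, 11, 12}
(Z ∪ X) ∩ (Y ∪ Z) = {1, 2, 3, 9, 11, 12}
(X ∩ Z) ∩ ((Z ∪ X) ∩ (Y ∪ Z)) = {2, 3, 11}
Z' = {4, 5, 6, 7, 8, 9, 10, 12, 13}
((X ∩ Z) ∩ ((Z ∪ X) ∩ (Y ∪ Z))) ∪ Z' = {2, 3, 4, 5, 6, 7, 8, 9, 10, 11, 12, 13}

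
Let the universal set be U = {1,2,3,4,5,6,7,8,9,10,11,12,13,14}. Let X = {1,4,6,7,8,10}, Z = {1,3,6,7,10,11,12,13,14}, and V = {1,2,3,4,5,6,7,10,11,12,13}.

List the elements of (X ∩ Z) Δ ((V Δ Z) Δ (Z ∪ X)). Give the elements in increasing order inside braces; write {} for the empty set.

{2,3,5,8,11,12,13}

X ∩ Z = {1,6,7,10}
V Δ Z = {2,4,5,14}
Z ∪ X = {1,3,4,6,7,8,10,11,12,13,14}
(V Δ Z) Δ (Z ∪ X) = {1,2,3,5,6,7,8,10,11,12,13}
(X ∩ Z) Δ ((V Δ Z) Δ (Z ∪ X)) = {2,3,5,8,11,12,13}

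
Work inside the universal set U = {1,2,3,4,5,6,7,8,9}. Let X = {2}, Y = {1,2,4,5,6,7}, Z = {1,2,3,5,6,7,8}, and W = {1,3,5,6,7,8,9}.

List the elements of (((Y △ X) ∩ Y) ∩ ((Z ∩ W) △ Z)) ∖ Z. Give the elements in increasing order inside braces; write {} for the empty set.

Y △ X = {1,4,5,6,7}
(Y △ X) ∩ Y = {1,4,5,6,7}
Z ∩ W = {1,3,5,6,7,8}
(Z ∩ W) △ Z = {2}
((Y △ X) ∩ Y) ∩ ((Z ∩ W) △ Z) = {}
(((Y △ X) ∩ Y) ∩ ((Z ∩ W) △ Z)) ∖ Z = {}

{}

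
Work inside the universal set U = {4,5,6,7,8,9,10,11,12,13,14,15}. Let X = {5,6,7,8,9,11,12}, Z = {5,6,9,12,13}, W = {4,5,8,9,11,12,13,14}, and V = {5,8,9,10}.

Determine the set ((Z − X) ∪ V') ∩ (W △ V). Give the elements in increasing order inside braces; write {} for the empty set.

{4,11,12,13,14}

Z − X = {13}
V' = {4,6,7,11,12,13,14,15}
(Z − X) ∪ V' = {4,6,7,11,12,13,14,15}
W △ V = {4,10,11,12,13,14}
((Z − X) ∪ V') ∩ (W △ V) = {4,11,12,13,14}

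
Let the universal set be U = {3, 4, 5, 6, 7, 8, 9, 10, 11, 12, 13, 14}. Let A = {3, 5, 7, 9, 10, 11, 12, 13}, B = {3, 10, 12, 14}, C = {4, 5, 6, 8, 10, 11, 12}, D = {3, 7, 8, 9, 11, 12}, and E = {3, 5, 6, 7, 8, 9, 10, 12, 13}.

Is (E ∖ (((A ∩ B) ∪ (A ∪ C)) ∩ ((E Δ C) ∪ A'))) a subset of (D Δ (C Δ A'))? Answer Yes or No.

A ∩ B = {3, 10, 12}
A ∪ C = {3, 4, 5, 6, 7, 8, 9, 10, 11, 12, 13}
(A ∩ B) ∪ (A ∪ C) = {3, 4, 5, 6, 7, 8, 9, 10, 11, 12, 13}
E Δ C = {3, 4, 7, 9, 11, 13}
A' = {4, 6, 8, 14}
(E Δ C) ∪ A' = {3, 4, 6, 7, 8, 9, 11, 13, 14}
((A ∩ B) ∪ (A ∪ C)) ∩ ((E Δ C) ∪ A') = {3, 4, 6, 7, 8, 9, 11, 13}
E ∖ (((A ∩ B) ∪ (A ∪ C)) ∩ ((E Δ C) ∪ A')) = {5, 10, 12}
C Δ A' = {5, 10, 11, 12, 14}
D Δ (C Δ A') = {3, 5, 7, 8, 9, 10, 14}
12 ∈ E ∖ (((A ∩ B) ∪ (A ∪ C)) ∩ ((E Δ C) ∪ A')) but 12 ∉ D Δ (C Δ A'), so the inclusion fails.

No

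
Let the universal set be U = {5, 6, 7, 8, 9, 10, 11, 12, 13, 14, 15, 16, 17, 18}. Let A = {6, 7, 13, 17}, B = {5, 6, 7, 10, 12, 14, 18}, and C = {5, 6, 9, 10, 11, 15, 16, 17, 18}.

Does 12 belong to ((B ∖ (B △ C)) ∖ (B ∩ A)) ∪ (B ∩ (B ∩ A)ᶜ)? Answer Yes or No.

Yes

12 ∈ B and 12 ∉ C, so 12 ∈ B △ C
12 ∈ B and 12 ∈ (B △ C), so 12 ∉ B ∖ (B △ C)
12 ∈ B and 12 ∉ A, so 12 ∉ B ∩ A
12 ∉ (B ∖ (B △ C)) and 12 ∉ (B ∩ A), so 12 ∉ (B ∖ (B △ C)) ∖ (B ∩ A)
12 ∈ B and 12 ∉ A, so 12 ∉ B ∩ A
12 ∈ (B ∩ A)ᶜ since 12 ∉ (B ∩ A)
12 ∈ B and 12 ∈ (B ∩ A)ᶜ, so 12 ∈ B ∩ (B ∩ A)ᶜ
12 ∉ ((B ∖ (B △ C)) ∖ (B ∩ A)) and 12 ∈ (B ∩ (B ∩ A)ᶜ), so 12 ∈ ((B ∖ (B △ C)) ∖ (B ∩ A)) ∪ (B ∩ (B ∩ A)ᶜ)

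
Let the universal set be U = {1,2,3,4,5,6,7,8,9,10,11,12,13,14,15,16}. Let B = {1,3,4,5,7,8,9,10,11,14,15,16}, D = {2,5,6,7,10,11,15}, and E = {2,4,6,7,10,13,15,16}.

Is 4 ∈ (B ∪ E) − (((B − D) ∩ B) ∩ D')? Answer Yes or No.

No

4 ∈ B and 4 ∈ E, so 4 ∈ B ∪ E
4 ∈ B and 4 ∉ D, so 4 ∈ B − D
4 ∈ (B − D) and 4 ∈ B, so 4 ∈ (B − D) ∩ B
4 ∉ D, so 4 ∈ D'
4 ∈ ((B − D) ∩ B) and 4 ∈ D', so 4 ∈ ((B − D) ∩ B) ∩ D'
4 ∈ (B ∪ E) and 4 ∈ (((B − D) ∩ B) ∩ D'), so 4 ∉ (B ∪ E) − (((B − D) ∩ B) ∩ D')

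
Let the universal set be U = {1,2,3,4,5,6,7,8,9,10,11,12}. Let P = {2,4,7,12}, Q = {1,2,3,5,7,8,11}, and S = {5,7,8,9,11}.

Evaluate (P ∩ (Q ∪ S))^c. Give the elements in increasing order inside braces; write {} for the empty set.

{1,3,4,5,6,8,9,10,11,12}

Q ∪ S = {1,2,3,5,7,8,9,11}
P ∩ (Q ∪ S) = {2,7}
(P ∩ (Q ∪ S))^c = {1,3,4,5,6,8,9,10,11,12}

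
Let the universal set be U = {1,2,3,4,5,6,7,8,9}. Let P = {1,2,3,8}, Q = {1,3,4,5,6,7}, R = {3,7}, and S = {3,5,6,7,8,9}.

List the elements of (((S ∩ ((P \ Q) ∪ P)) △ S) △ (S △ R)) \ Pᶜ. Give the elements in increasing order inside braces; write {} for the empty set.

P \ Q = {2,8}
(P \ Q) ∪ P = {1,2,3,8}
S ∩ ((P \ Q) ∪ P) = {3,8}
(S ∩ ((P \ Q) ∪ P)) △ S = {5,6,7,9}
S △ R = {5,6,8,9}
((S ∩ ((P \ Q) ∪ P)) △ S) △ (S △ R) = {7,8}
Pᶜ = {4,5,6,7,9}
(((S ∩ ((P \ Q) ∪ P)) △ S) △ (S △ R)) \ Pᶜ = {8}

{8}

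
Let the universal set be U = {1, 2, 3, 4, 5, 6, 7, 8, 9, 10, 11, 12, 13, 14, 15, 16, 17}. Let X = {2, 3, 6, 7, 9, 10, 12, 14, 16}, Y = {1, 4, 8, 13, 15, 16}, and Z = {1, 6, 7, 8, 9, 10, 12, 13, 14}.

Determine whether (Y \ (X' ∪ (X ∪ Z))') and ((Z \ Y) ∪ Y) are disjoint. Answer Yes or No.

No

X' = {1, 4, 5, 8, 11, 13, 15, 17}
X ∪ Z = {1, 2, 3, 6, 7, 8, 9, 10, 12, 13, 14, 16}
X' ∪ (X ∪ Z) = {1, 2, 3, 4, 5, 6, 7, 8, 9, 10, 11, 12, 13, 14, 15, 16, 17}
(X' ∪ (X ∪ Z))' = {}
Y \ (X' ∪ (X ∪ Z))' = {1, 4, 8, 13, 15, 16}
Z \ Y = {6, 7, 9, 10, 12, 14}
(Z \ Y) ∪ Y = {1, 4, 6, 7, 8, 9, 10, 12, 13, 14, 15, 16}
1 lies in both, so they are not disjoint.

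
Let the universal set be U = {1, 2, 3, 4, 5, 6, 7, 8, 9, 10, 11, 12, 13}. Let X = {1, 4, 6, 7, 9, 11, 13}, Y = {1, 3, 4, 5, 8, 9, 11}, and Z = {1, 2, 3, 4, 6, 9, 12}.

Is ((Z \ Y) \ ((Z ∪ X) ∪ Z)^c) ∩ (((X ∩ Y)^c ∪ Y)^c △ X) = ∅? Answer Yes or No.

Z \ Y = {2, 6, 12}
Z ∪ X = {1, 2, 3, 4, 6, 7, 9, 11, 12, 13}
(Z ∪ X) ∪ Z = {1, 2, 3, 4, 6, 7, 9, 11, 12, 13}
((Z ∪ X) ∪ Z)^c = {5, 8, 10}
(Z \ Y) \ ((Z ∪ X) ∪ Z)^c = {2, 6, 12}
X ∩ Y = {1, 4, 9, 11}
(X ∩ Y)^c = {2, 3, 5, 6, 7, 8, 10, 12, 13}
(X ∩ Y)^c ∪ Y = {1, 2, 3, 4, 5, 6, 7, 8, 9, 10, 11, 12, 13}
((X ∩ Y)^c ∪ Y)^c = {}
((X ∩ Y)^c ∪ Y)^c △ X = {1, 4, 6, 7, 9, 11, 13}
6 lies in both, so they are not disjoint.

No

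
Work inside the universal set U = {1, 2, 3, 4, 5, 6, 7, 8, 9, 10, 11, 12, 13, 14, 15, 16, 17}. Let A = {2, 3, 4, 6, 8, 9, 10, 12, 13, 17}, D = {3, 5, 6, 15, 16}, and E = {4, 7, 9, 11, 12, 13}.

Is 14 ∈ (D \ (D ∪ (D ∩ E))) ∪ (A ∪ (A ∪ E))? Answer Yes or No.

14 ∉ D and 14 ∉ E, so 14 ∉ D ∩ E
14 ∉ D and 14 ∉ (D ∩ E), so 14 ∉ D ∪ (D ∩ E)
14 ∉ D and 14 ∉ (D ∪ (D ∩ E)), so 14 ∉ D \ (D ∪ (D ∩ E))
14 ∉ A and 14 ∉ E, so 14 ∉ A ∪ E
14 ∉ A and 14 ∉ (A ∪ E), so 14 ∉ A ∪ (A ∪ E)
14 ∉ (D \ (D ∪ (D ∩ E))) and 14 ∉ (A ∪ (A ∪ E)), so 14 ∉ (D \ (D ∪ (D ∩ E))) ∪ (A ∪ (A ∪ E))

No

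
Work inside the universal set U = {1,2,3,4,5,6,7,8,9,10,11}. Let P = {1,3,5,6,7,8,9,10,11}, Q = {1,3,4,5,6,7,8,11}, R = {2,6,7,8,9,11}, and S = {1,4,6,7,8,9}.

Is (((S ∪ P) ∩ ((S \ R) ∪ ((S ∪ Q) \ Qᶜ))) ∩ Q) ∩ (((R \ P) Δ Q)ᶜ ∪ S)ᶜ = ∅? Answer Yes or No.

S ∪ P = {1,3,4,5,6,7,8,9,10,11}
S \ R = {1,4}
S ∪ Q = {1,3,4,5,6,7,8,9,11}
Qᶜ = {2,9,10}
(S ∪ Q) \ Qᶜ = {1,3,4,5,6,7,8,11}
(S \ R) ∪ ((S ∪ Q) \ Qᶜ) = {1,3,4,5,6,7,8,11}
(S ∪ P) ∩ ((S \ R) ∪ ((S ∪ Q) \ Qᶜ)) = {1,3,4,5,6,7,8,11}
((S ∪ P) ∩ ((S \ R) ∪ ((S ∪ Q) \ Qᶜ))) ∩ Q = {1,3,4,5,6,7,8,11}
R \ P = {2}
(R \ P) Δ Q = {1,2,3,4,5,6,7,8,11}
((R \ P) Δ Q)ᶜ = {9,10}
((R \ P) Δ Q)ᶜ ∪ S = {1,4,6,7,8,9,10}
(((R \ P) Δ Q)ᶜ ∪ S)ᶜ = {2,3,5,11}
3 lies in both, so they are not disjoint.

No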